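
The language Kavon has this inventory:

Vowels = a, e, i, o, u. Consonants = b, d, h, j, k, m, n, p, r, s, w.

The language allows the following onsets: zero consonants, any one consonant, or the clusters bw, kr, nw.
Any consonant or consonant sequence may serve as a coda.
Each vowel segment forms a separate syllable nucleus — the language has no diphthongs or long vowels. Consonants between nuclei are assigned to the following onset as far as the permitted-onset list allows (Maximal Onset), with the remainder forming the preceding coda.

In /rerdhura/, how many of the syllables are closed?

1

Vowels present: e, u, a; each is a nucleus, giving 3 syllables.
σ1/σ2 boundary: /rdh/; trying suffixes from longest down, /h/ is the first permitted one, so coda /rd/ | onset /h/.
σ2/σ3 boundary: /r/ → onset of the next syllable (single consonants are always licit onsets).
So the parse is rerd.hu.ra.
Classifying each syllable: /rerd/ (closed), /hu/ (open), /ra/ (open).
Closed syllables: 1.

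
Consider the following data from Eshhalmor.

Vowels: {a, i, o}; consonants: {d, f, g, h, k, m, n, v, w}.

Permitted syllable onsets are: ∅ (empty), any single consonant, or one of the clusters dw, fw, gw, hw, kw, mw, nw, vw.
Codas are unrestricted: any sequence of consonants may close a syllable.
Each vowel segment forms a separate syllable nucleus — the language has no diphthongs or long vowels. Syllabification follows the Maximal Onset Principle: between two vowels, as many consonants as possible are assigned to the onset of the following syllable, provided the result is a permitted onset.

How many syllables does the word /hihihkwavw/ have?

3

The vowels are i, i, a — 3 nuclei, so 3 syllables.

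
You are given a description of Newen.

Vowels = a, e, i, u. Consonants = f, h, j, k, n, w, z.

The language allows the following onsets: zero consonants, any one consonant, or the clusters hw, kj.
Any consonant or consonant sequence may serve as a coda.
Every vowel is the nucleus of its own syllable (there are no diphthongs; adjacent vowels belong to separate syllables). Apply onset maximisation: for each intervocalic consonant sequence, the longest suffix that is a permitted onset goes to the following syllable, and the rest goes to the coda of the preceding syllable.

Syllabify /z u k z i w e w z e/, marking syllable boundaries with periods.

zuk.zi.wew.ze

Nuclei (vowels): u, i, e, e → 4 syllables.
/u…i/ gap (V1→V2): /kz/ — longest licit onset from the right is /z/, leaving /k/ as coda.
/i…e/ gap (V2→V3): just /w/ — single C goes to the following onset.
/e…e/ gap (V3→V4): /wz/ splits as /w/ + /z/ (/z/ is the longest suffix that is a licit onset).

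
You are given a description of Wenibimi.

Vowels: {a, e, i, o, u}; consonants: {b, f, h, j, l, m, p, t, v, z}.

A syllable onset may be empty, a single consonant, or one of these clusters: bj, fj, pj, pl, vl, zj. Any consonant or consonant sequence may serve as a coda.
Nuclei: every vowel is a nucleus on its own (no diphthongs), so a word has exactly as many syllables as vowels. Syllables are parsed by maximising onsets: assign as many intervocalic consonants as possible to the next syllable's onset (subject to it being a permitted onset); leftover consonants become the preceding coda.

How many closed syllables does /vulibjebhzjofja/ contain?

Nuclei (vowels): u, i, e, o, a → 5 syllables.
Between /u/ (V1) and /i/ (V2): just /l/ — single C goes to the following onset.
Between /i/ (V2) and /e/ (V3): cluster /bj/ — /bj/ is itself a permitted onset, so the whole cluster goes right; preceding coda = ∅.
Between /e/ (V3) and /o/ (V4): /bhzj/ splits as /bh/ + /zj/ (/zj/ is the longest suffix that is a licit onset).
Between /o/ (V4) and /a/ (V5): /fj/ is a licit onset in full, so it all attaches to the next syllable.
Syllabification: vu.li.bjebh.zjo.fja.
Classifying each syllable: /vu/ (open), /li/ (open), /bjebh/ (closed), /zjo/ (open), /fja/ (open).
Closed syllables: 1.

1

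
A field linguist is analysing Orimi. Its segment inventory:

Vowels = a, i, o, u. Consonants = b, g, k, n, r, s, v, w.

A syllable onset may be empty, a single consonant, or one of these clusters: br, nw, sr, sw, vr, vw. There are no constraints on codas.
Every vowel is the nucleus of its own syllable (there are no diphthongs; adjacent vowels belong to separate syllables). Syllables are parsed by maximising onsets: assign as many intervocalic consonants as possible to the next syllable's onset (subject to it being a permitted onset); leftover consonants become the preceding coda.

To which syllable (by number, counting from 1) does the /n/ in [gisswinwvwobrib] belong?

The vowels are i, i, o, i — 4 nuclei, so 4 syllables.
/i…i/ gap (V1→V2): /ssw/; trying suffixes from longest down, /sw/ is the first permitted one, so coda /s/ | onset /sw/.
/i…o/ gap (V2→V3): cluster /nwvw/ — the longest permitted-onset suffix is /vw/; onset = /vw/, preceding coda = /nw/.
/o…i/ gap (V3→V4): cluster /br/ — /br/ is itself a permitted onset, so the whole cluster goes right; preceding coda = ∅.
Putting it together: gis.swinw.vwo.brib.
The /n/ is in the coda of syllable 2 (/swinw/).

2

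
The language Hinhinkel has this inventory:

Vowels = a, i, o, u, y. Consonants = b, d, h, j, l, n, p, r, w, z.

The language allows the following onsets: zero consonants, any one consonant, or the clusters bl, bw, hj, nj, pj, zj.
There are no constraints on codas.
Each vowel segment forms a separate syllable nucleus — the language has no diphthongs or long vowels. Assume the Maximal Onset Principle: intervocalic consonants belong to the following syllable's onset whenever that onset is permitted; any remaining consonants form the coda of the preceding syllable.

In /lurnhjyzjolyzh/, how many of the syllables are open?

The vowels are u, y, o, y — 4 nuclei, so 4 syllables.
/u…y/ gap (V1→V2): /rnhj/ splits as /rn/ + /hj/ (/hj/ is the longest suffix that is a licit onset).
/y…o/ gap (V2→V3): cluster /zj/ — /zj/ is itself a permitted onset, so the whole cluster goes right; preceding coda = ∅.
/o…y/ gap (V3→V4): just /l/ — single C goes to the following onset.
Result: lurn.hjy.zjo.lyzh.
Classifying each syllable: /lurn/ (closed), /hjy/ (open), /zjo/ (open), /lyzh/ (closed).
Open syllables: 2.

2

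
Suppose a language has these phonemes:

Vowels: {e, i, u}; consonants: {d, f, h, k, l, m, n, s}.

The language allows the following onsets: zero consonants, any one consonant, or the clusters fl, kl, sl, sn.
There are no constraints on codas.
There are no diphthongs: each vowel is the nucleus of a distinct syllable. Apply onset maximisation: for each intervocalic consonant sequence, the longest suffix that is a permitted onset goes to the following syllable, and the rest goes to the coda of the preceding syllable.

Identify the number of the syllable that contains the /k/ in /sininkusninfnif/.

3

Nuclei (vowels): i, i, u, i, i → 5 syllables.
V1 /i/ – V2 /i/: just /n/ — single C goes to the following onset.
V2 /i/ – V3 /u/: /nk/ splits as /n/ + /k/ (/k/ is the longest suffix that is a licit onset).
V3 /u/ – V4 /i/: /sn/ — entire cluster is a permitted onset → onset /sn/, coda ∅.
V4 /i/ – V5 /i/: cluster /nfn/ — the longest permitted-onset suffix is /n/; onset = /n/, preceding coda = /nf/.
Syllabification: si.nin.ku.sninf.nif.
The /k/ is in the onset of syllable 3 (/ku/).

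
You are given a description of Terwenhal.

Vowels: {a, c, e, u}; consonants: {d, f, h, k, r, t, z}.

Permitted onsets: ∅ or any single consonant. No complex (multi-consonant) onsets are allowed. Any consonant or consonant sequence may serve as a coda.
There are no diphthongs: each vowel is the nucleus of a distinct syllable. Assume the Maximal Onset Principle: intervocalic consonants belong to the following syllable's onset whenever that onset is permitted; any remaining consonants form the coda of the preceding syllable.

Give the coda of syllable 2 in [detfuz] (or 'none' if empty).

The vowels are e, u — 2 nuclei, so 2 syllables.
σ1/σ2 boundary: /tf/ splits as /t/ + /f/ (/f/ is the longest suffix that is a licit onset).
So the parse is det.fuz.
Syllable 2 is /fuz/: onset /f/, nucleus /u/, coda /z/.

z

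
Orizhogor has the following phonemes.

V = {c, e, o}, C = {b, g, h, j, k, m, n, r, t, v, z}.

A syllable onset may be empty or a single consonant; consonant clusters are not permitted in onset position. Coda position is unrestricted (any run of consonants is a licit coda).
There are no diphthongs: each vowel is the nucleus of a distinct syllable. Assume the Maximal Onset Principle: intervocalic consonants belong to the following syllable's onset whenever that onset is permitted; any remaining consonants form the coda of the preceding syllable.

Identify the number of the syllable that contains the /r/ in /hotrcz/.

2

Vowels present: o, c; each is a nucleus, giving 2 syllables.
σ1/σ2 boundary: /tr/; trying suffixes from longest down, /r/ is the first permitted one, so coda /t/ | onset /r/.
So the parse is hot.rcz.
The /r/ is in the onset of syllable 2 (/rcz/).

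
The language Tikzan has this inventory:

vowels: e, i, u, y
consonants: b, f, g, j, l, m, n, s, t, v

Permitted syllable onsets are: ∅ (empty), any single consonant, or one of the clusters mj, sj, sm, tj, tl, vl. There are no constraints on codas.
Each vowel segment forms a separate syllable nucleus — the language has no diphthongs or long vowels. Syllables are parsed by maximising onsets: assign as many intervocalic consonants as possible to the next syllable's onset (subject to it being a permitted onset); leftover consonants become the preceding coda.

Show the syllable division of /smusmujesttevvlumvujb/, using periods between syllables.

Vowels present: u, u, e, e, u, u; each is a nucleus, giving 6 syllables.
σ1/σ2 boundary: /sm/ — entire cluster is a permitted onset → onset /sm/, coda ∅.
σ2/σ3 boundary: /j/ is a single consonant, so it becomes the next onset.
σ3/σ4 boundary: cluster /stt/ — the longest permitted-onset suffix is /t/; onset = /t/, preceding coda = /st/.
σ4/σ5 boundary: /vvl/ — longest licit onset from the right is /vl/, leaving /v/ as coda.
σ5/σ6 boundary: /mv/ splits as /m/ + /v/ (/v/ is the longest suffix that is a licit onset).

smu.smu.jest.tev.vlum.vujb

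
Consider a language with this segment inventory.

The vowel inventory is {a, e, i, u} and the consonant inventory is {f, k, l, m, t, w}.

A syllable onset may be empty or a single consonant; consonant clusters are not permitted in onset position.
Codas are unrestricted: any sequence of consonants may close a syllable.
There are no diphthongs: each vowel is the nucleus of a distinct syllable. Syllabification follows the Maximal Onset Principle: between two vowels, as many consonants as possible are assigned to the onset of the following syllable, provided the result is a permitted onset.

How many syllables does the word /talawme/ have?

3

The vowels are a, a, e — 3 nuclei, so 3 syllables.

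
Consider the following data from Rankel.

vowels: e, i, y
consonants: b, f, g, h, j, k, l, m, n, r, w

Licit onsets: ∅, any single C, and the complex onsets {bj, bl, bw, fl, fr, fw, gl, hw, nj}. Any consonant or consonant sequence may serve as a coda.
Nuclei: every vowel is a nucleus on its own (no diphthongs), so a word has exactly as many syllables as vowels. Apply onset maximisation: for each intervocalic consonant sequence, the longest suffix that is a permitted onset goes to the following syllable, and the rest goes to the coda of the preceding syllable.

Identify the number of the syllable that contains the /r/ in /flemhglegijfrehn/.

The vowels are e, e, i, e — 4 nuclei, so 4 syllables.
σ1/σ2 boundary: /mhgl/ — longest licit onset from the right is /gl/, leaving /mh/ as coda.
σ2/σ3 boundary: /g/ → onset of the next syllable (single consonants are always licit onsets).
σ3/σ4 boundary: /jfr/; trying suffixes from longest down, /fr/ is the first permitted one, so coda /j/ | onset /fr/.
Putting it together: flemh.gle.gij.frehn.
The /r/ is in the onset of syllable 4 (/frehn/).

4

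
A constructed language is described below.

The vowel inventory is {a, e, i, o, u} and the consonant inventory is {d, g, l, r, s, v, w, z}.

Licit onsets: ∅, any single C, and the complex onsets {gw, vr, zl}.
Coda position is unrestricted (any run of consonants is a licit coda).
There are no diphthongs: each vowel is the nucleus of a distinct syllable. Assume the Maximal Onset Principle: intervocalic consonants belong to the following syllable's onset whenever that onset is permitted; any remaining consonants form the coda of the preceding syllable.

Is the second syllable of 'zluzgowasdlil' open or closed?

open

The vowels are u, o, a, i — 4 nuclei, so 4 syllables.
σ1/σ2 boundary: /zg/; trying suffixes from longest down, /g/ is the first permitted one, so coda /z/ | onset /g/.
σ2/σ3 boundary: /w/ is a single consonant, so it becomes the next onset.
σ3/σ4 boundary: /sdl/ — longest licit onset from the right is /l/, leaving /sd/ as coda.
Result: zluz.go.wasd.lil.
Syllable 2 is /go/; it ends in its nucleus with no coda, so it is open.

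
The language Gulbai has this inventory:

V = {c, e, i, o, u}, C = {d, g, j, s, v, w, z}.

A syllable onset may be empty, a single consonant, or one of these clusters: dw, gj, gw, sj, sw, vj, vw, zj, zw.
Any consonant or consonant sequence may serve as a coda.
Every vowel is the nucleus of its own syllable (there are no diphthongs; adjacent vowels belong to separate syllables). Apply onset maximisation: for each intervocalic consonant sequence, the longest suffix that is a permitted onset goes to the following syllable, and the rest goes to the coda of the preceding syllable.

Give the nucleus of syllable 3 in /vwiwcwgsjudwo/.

u

The vowels are i, c, u, o — 4 nuclei, so 4 syllables.
The third nucleus (vowel 3 from the left) is /u/.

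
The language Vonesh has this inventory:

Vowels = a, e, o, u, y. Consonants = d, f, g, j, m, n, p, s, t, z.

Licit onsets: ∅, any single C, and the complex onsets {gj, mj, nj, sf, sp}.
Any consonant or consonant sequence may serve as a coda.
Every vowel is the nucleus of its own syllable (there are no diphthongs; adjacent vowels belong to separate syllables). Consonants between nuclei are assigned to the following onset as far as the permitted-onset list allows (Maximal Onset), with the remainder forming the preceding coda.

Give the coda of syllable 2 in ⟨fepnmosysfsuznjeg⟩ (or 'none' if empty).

none

Vowels present: e, o, y, u, e; each is a nucleus, giving 5 syllables.
/e…o/ gap (V1→V2): /pnm/ — longest licit onset from the right is /m/, leaving /pn/ as coda.
/o…y/ gap (V2→V3): /s/ is a single consonant, so it becomes the next onset.
/y…u/ gap (V3→V4): /sfs/ splits as /sf/ + /s/ (/s/ is the longest suffix that is a licit onset).
/u…e/ gap (V4→V5): /znj/; trying suffixes from longest down, /nj/ is the first permitted one, so coda /z/ | onset /nj/.
Result: fepn.mo.sysf.suz.njeg.
Syllable 2 is /mo/: onset /m/, nucleus /o/, coda ∅.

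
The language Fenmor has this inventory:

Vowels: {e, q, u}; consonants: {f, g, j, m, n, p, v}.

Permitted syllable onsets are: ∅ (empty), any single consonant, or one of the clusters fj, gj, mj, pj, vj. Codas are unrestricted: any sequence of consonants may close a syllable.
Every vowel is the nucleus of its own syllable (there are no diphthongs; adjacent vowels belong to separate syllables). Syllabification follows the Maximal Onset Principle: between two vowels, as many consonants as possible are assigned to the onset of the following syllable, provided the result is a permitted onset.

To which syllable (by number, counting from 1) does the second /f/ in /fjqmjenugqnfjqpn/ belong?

5

Vowels present: q, e, u, q, q; each is a nucleus, giving 5 syllables.
/q…e/ gap (V1→V2): /mj/ is a licit onset in full, so it all attaches to the next syllable.
/e…u/ gap (V2→V3): /n/ is a single consonant, so it becomes the next onset.
/u…q/ gap (V3→V4): /g/ is a single consonant, so it becomes the next onset.
/q…q/ gap (V4→V5): cluster /nfj/ — the longest permitted-onset suffix is /fj/; onset = /fj/, preceding coda = /n/.
Result: fjq.mje.nu.gqn.fjqpn.
The second /f/ is in the onset of syllable 5 (/fjqpn/).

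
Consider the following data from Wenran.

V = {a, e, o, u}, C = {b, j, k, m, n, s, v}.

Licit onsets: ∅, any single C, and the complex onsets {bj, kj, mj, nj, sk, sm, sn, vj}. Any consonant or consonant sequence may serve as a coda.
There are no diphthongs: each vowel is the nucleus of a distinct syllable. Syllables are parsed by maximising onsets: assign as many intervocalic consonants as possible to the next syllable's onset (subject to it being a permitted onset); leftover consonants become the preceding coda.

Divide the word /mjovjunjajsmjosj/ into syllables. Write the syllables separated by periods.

The vowels are o, u, a, o — 4 nuclei, so 4 syllables.
Between /o/ (V1) and /u/ (V2): /vj/ — entire cluster is a permitted onset → onset /vj/, coda ∅.
Between /u/ (V2) and /a/ (V3): cluster /nj/ — /nj/ is itself a permitted onset, so the whole cluster goes right; preceding coda = ∅.
Between /a/ (V3) and /o/ (V4): cluster /jsmj/ — the longest permitted-onset suffix is /mj/; onset = /mj/, preceding coda = /js/.

mjo.vju.njajs.mjosj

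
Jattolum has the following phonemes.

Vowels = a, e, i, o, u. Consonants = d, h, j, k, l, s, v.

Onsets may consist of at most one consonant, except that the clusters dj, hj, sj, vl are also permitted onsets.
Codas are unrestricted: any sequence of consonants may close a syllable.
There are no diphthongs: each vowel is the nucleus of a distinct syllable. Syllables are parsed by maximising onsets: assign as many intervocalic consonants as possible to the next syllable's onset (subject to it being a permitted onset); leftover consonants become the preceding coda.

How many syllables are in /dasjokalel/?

4

Vowels present: a, o, a, e; each is a nucleus, giving 4 syllables.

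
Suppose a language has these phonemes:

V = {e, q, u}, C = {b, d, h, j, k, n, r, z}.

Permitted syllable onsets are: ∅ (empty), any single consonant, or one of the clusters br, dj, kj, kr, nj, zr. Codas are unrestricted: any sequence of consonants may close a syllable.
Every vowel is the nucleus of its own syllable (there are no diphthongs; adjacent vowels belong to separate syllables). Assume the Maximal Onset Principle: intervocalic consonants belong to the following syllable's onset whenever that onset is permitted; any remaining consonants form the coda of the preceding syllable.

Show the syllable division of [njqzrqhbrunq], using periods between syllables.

njq.zrqh.bru.nq

Vowels present: q, q, u, q; each is a nucleus, giving 4 syllables.
σ1/σ2 boundary: /zr/ — entire cluster is a permitted onset → onset /zr/, coda ∅.
σ2/σ3 boundary: /hbr/; trying suffixes from longest down, /br/ is the first permitted one, so coda /h/ | onset /br/.
σ3/σ4 boundary: /n/ → onset of the next syllable (single consonants are always licit onsets).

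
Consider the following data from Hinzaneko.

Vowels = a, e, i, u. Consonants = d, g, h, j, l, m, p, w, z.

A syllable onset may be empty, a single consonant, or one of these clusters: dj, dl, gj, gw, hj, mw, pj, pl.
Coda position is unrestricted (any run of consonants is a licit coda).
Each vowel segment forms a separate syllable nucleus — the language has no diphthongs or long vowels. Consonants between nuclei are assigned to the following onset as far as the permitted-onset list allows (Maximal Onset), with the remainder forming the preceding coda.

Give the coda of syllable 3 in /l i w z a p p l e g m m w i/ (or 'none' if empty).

Vowels present: i, a, e, i; each is a nucleus, giving 4 syllables.
V1 /i/ – V2 /a/: /wz/; trying suffixes from longest down, /z/ is the first permitted one, so coda /w/ | onset /z/.
V2 /a/ – V3 /e/: cluster /ppl/ — the longest permitted-onset suffix is /pl/; onset = /pl/, preceding coda = /p/.
V3 /e/ – V4 /i/: /gmmw/ splits as /gm/ + /mw/ (/mw/ is the longest suffix that is a licit onset).
Putting it together: liw.zap.plegm.mwi.
Syllable 3 is /plegm/: onset /pl/, nucleus /e/, coda /gm/.

gm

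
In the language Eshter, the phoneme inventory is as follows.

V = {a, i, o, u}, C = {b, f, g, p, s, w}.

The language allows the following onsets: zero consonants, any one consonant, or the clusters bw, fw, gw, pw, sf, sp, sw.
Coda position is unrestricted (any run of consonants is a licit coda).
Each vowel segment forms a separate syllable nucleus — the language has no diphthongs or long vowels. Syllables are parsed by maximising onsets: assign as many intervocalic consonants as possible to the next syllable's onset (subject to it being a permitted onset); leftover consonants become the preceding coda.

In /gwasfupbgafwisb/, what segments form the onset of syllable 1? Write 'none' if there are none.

gw

Vowels present: a, u, a, i; each is a nucleus, giving 4 syllables.
σ1/σ2 boundary: cluster /sf/ — /sf/ is itself a permitted onset, so the whole cluster goes right; preceding coda = ∅.
σ2/σ3 boundary: /pbg/ — longest licit onset from the right is /g/, leaving /pb/ as coda.
σ3/σ4 boundary: cluster /fw/ — /fw/ is itself a permitted onset, so the whole cluster goes right; preceding coda = ∅.
Syllabification: gwa.sfupb.ga.fwisb.
Syllable 1 is /gwa/: onset /gw/, nucleus /a/, coda ∅.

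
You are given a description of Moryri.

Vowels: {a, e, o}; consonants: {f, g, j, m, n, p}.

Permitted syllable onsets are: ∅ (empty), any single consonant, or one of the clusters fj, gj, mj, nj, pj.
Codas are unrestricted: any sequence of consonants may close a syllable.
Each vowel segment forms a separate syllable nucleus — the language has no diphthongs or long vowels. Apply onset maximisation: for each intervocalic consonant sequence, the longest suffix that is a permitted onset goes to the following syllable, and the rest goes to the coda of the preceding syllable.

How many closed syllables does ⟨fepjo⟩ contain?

Nuclei (vowels): e, o → 2 syllables.
/e…o/ gap (V1→V2): /pj/ — entire cluster is a permitted onset → onset /pj/, coda ∅.
Putting it together: fe.pjo.
Classifying each syllable: /fe/ (open), /pjo/ (open).
Closed syllables: 0.

0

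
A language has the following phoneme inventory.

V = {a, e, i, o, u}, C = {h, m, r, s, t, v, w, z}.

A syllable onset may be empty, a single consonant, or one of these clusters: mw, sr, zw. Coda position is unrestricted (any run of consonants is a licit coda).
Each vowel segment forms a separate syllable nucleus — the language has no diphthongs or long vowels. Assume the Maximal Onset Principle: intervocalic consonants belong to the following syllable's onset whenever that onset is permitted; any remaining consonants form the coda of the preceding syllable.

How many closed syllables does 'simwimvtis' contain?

2

Vowels present: i, i, i; each is a nucleus, giving 3 syllables.
Between /i/ (V1) and /i/ (V2): /mw/ — entire cluster is a permitted onset → onset /mw/, coda ∅.
Between /i/ (V2) and /i/ (V3): /mvt/; trying suffixes from longest down, /t/ is the first permitted one, so coda /mv/ | onset /t/.
So the parse is si.mwimv.tis.
Classifying each syllable: /si/ (open), /mwimv/ (closed), /tis/ (closed).
Closed syllables: 2.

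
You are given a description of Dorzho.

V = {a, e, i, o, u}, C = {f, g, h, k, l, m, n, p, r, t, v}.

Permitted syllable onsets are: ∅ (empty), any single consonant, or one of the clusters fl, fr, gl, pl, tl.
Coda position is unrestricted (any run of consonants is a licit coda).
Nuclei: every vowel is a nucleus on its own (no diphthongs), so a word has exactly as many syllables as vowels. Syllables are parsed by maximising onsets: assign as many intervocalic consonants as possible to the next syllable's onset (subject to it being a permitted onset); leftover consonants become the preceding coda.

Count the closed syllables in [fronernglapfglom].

Nuclei (vowels): o, e, a, o → 4 syllables.
V1 /o/ – V2 /e/: just /n/ — single C goes to the following onset.
V2 /e/ – V3 /a/: cluster /rngl/ — the longest permitted-onset suffix is /gl/; onset = /gl/, preceding coda = /rn/.
V3 /a/ – V4 /o/: cluster /pfgl/ — the longest permitted-onset suffix is /gl/; onset = /gl/, preceding coda = /pf/.
Result: fro.nern.glapf.glom.
Classifying each syllable: /fro/ (open), /nern/ (closed), /glapf/ (closed), /glom/ (closed).
Closed syllables: 3.

3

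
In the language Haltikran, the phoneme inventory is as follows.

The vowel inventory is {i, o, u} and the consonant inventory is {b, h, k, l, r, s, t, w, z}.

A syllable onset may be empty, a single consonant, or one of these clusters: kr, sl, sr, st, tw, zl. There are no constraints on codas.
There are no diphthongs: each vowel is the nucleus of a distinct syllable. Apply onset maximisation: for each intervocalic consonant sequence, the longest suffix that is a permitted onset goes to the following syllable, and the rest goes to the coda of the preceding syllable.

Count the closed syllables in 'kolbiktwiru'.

Vowels present: o, i, i, u; each is a nucleus, giving 4 syllables.
σ1/σ2 boundary: cluster /lb/ — the longest permitted-onset suffix is /b/; onset = /b/, preceding coda = /l/.
σ2/σ3 boundary: cluster /ktw/ — the longest permitted-onset suffix is /tw/; onset = /tw/, preceding coda = /k/.
σ3/σ4 boundary: /r/ is a single consonant, so it becomes the next onset.
Syllabification: kol.bik.twi.ru.
Classifying each syllable: /kol/ (closed), /bik/ (closed), /twi/ (open), /ru/ (open).
Closed syllables: 2.

2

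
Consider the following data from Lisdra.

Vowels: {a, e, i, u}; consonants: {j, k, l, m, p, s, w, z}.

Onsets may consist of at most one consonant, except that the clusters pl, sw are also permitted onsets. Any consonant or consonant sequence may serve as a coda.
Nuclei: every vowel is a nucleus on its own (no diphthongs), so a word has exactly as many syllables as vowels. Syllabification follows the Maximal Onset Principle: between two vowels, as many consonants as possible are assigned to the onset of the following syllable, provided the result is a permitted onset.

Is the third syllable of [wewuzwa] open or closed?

Nuclei (vowels): e, u, a → 3 syllables.
V1 /e/ – V2 /u/: /w/ is a single consonant, so it becomes the next onset.
V2 /u/ – V3 /a/: /zw/ splits as /z/ + /w/ (/w/ is the longest suffix that is a licit onset).
So the parse is we.wuz.wa.
Syllable 3 is /wa/; it ends in its nucleus with no coda, so it is open.

open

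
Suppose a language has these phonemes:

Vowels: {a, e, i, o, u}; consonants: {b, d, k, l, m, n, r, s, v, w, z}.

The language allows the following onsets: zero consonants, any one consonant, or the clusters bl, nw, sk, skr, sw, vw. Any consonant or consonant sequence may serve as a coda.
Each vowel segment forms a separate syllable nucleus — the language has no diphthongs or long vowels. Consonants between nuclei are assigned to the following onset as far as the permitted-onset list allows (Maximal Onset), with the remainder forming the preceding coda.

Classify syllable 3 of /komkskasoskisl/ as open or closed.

The vowels are o, a, o, i — 4 nuclei, so 4 syllables.
Between /o/ (V1) and /a/ (V2): /mksk/ splits as /mk/ + /sk/ (/sk/ is the longest suffix that is a licit onset).
Between /a/ (V2) and /o/ (V3): just /s/ — single C goes to the following onset.
Between /o/ (V3) and /i/ (V4): /sk/ is a licit onset in full, so it all attaches to the next syllable.
Syllabification: komk.ska.so.skisl.
Syllable 3 is /so/; it ends in its nucleus with no coda, so it is open.

open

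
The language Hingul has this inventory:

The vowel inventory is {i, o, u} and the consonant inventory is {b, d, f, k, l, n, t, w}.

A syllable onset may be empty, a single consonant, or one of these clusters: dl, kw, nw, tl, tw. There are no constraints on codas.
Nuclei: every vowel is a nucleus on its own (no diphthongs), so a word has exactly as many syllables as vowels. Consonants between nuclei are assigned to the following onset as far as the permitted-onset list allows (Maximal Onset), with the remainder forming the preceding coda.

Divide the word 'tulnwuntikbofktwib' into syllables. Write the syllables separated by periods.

Nuclei (vowels): u, u, i, o, i → 5 syllables.
σ1/σ2 boundary: /lnw/ — longest licit onset from the right is /nw/, leaving /l/ as coda.
σ2/σ3 boundary: cluster /nt/ — the longest permitted-onset suffix is /t/; onset = /t/, preceding coda = /n/.
σ3/σ4 boundary: /kb/ splits as /k/ + /b/ (/b/ is the longest suffix that is a licit onset).
σ4/σ5 boundary: /fktw/ splits as /fk/ + /tw/ (/tw/ is the longest suffix that is a licit onset).

tul.nwun.tik.bofk.twib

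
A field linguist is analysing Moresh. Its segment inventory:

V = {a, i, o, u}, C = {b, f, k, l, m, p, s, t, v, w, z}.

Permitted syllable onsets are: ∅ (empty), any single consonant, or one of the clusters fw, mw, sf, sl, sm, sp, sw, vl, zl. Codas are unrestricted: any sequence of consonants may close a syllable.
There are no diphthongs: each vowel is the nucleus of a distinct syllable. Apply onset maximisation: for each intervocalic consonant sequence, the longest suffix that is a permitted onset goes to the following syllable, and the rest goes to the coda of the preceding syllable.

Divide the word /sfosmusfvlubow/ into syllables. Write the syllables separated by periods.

The vowels are o, u, u, o — 4 nuclei, so 4 syllables.
/o…u/ gap (V1→V2): /sm/ is a licit onset in full, so it all attaches to the next syllable.
/u…u/ gap (V2→V3): /sfvl/; trying suffixes from longest down, /vl/ is the first permitted one, so coda /sf/ | onset /vl/.
/u…o/ gap (V3→V4): /b/ is a single consonant, so it becomes the next onset.

sfo.smusf.vlu.bow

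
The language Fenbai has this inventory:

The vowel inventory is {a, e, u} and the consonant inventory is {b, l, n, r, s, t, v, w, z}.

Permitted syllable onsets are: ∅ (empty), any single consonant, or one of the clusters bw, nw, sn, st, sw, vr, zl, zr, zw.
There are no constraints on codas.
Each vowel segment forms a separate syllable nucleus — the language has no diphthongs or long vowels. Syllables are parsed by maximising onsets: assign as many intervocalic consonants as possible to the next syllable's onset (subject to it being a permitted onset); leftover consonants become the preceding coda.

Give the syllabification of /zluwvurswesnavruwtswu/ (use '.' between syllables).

zluw.vur.swe.sna.vruwt.swu

Nuclei (vowels): u, u, e, a, u, u → 6 syllables.
Between /u/ (V1) and /u/ (V2): /wv/ — longest licit onset from the right is /v/, leaving /w/ as coda.
Between /u/ (V2) and /e/ (V3): cluster /rsw/ — the longest permitted-onset suffix is /sw/; onset = /sw/, preceding coda = /r/.
Between /e/ (V3) and /a/ (V4): /sn/ — entire cluster is a permitted onset → onset /sn/, coda ∅.
Between /a/ (V4) and /u/ (V5): /vr/ is a licit onset in full, so it all attaches to the next syllable.
Between /u/ (V5) and /u/ (V6): cluster /wtsw/ — the longest permitted-onset suffix is /sw/; onset = /sw/, preceding coda = /wt/.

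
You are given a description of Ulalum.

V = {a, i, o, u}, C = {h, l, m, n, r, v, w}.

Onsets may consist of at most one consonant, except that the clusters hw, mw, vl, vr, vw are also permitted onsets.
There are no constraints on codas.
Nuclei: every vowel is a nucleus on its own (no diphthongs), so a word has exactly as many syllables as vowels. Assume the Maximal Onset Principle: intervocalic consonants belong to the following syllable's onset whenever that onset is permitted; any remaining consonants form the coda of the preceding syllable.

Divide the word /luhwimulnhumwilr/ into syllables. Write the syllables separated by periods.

lu.hwi.muln.hu.mwilr

Nuclei (vowels): u, i, u, u, i → 5 syllables.
/u…i/ gap (V1→V2): /hw/ — entire cluster is a permitted onset → onset /hw/, coda ∅.
/i…u/ gap (V2→V3): /m/ is a single consonant, so it becomes the next onset.
/u…u/ gap (V3→V4): /lnh/ splits as /ln/ + /h/ (/h/ is the longest suffix that is a licit onset).
/u…i/ gap (V4→V5): /mw/ — entire cluster is a permitted onset → onset /mw/, coda ∅.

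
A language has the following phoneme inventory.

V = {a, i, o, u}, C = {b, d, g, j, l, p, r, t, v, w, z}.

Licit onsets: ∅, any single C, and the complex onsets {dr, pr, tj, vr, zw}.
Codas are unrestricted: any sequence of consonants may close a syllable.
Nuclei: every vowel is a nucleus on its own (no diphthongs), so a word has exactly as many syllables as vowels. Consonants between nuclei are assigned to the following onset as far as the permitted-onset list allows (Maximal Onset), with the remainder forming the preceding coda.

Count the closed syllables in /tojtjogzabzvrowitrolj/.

5

Nuclei (vowels): o, o, a, o, i, o → 6 syllables.
σ1/σ2 boundary: /jtj/ splits as /j/ + /tj/ (/tj/ is the longest suffix that is a licit onset).
σ2/σ3 boundary: cluster /gz/ — the longest permitted-onset suffix is /z/; onset = /z/, preceding coda = /g/.
σ3/σ4 boundary: /bzvr/ — longest licit onset from the right is /vr/, leaving /bz/ as coda.
σ4/σ5 boundary: /w/ is a single consonant, so it becomes the next onset.
σ5/σ6 boundary: cluster /tr/ — the longest permitted-onset suffix is /r/; onset = /r/, preceding coda = /t/.
Syllabification: toj.tjog.zabz.vro.wit.rolj.
Classifying each syllable: /toj/ (closed), /tjog/ (closed), /zabz/ (closed), /vro/ (open), /wit/ (closed), /rolj/ (closed).
Closed syllables: 5.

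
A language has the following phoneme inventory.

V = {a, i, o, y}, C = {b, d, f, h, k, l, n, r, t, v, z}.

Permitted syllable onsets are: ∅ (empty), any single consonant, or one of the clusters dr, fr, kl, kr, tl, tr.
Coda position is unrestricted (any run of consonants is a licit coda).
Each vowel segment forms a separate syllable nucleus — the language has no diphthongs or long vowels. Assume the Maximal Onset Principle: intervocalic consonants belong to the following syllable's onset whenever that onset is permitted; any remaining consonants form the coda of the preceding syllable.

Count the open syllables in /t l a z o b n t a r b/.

1

Nuclei (vowels): a, o, a → 3 syllables.
Between /a/ (V1) and /o/ (V2): just /z/ — single C goes to the following onset.
Between /o/ (V2) and /a/ (V3): cluster /bnt/ — the longest permitted-onset suffix is /t/; onset = /t/, preceding coda = /bn/.
So the parse is tla.zobn.tarb.
Classifying each syllable: /tla/ (open), /zobn/ (closed), /tarb/ (closed).
Open syllables: 1.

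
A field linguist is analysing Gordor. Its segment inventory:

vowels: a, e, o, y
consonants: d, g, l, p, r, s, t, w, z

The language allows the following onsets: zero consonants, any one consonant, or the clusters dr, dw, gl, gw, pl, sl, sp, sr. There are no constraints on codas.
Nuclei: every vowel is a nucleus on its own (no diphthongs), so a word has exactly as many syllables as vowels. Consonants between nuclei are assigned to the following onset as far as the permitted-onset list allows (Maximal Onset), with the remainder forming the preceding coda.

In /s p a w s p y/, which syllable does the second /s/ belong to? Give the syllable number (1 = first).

Nuclei (vowels): a, y → 2 syllables.
/a…y/ gap (V1→V2): /wsp/ — longest licit onset from the right is /sp/, leaving /w/ as coda.
Syllabification: spaw.spy.
The second /s/ is in the onset of syllable 2 (/spy/).

2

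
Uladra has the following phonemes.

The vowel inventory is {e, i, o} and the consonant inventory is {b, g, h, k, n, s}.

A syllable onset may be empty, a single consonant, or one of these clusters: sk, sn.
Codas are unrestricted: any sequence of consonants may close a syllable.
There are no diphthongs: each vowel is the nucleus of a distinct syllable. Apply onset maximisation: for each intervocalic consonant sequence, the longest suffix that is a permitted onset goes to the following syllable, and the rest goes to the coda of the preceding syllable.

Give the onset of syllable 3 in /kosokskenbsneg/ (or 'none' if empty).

Nuclei (vowels): o, o, e, e → 4 syllables.
σ1/σ2 boundary: /s/ is a single consonant, so it becomes the next onset.
σ2/σ3 boundary: /ksk/ — longest licit onset from the right is /sk/, leaving /k/ as coda.
σ3/σ4 boundary: /nbsn/ — longest licit onset from the right is /sn/, leaving /nb/ as coda.
So the parse is ko.sok.skenb.sneg.
Syllable 3 is /skenb/: onset /sk/, nucleus /e/, coda /nb/.

sk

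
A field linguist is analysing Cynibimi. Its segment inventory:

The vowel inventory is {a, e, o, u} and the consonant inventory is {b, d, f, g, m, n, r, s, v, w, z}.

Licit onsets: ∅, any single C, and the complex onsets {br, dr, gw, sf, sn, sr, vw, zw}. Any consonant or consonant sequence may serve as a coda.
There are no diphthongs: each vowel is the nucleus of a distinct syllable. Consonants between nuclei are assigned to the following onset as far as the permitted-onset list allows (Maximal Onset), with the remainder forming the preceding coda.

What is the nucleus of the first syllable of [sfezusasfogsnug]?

e

Nuclei (vowels): e, u, a, o, u → 5 syllables.
The first nucleus (vowel 1 from the left) is /e/.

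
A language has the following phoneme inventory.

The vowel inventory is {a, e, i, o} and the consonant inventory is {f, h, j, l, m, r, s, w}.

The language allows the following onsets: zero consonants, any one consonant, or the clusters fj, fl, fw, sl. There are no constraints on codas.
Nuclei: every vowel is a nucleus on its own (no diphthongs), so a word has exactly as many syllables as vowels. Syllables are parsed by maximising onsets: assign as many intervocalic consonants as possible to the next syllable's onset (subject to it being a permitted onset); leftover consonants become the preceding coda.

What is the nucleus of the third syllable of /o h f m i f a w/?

a

Vowels present: o, i, a; each is a nucleus, giving 3 syllables.
The third nucleus (vowel 3 from the left) is /a/.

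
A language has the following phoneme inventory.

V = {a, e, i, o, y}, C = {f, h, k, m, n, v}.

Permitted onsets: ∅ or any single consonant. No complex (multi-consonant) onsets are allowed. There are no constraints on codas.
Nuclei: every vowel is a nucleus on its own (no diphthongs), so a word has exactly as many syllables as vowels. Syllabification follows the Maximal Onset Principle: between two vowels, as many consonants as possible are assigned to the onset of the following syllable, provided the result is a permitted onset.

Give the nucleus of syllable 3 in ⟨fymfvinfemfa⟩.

Vowels present: y, i, e, a; each is a nucleus, giving 4 syllables.
The third nucleus (vowel 3 from the left) is /e/.

e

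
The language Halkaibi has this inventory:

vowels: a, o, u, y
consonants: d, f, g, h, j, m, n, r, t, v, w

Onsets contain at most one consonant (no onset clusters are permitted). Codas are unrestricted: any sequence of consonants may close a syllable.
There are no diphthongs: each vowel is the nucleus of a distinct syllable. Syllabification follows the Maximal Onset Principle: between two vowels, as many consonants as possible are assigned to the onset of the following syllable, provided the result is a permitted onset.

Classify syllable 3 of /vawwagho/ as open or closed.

open

Vowels present: a, a, o; each is a nucleus, giving 3 syllables.
V1 /a/ – V2 /a/: /ww/; trying suffixes from longest down, /w/ is the first permitted one, so coda /w/ | onset /w/.
V2 /a/ – V3 /o/: cluster /gh/ — the longest permitted-onset suffix is /h/; onset = /h/, preceding coda = /g/.
Putting it together: vaw.wag.ho.
Syllable 3 is /ho/; it ends in its nucleus with no coda, so it is open.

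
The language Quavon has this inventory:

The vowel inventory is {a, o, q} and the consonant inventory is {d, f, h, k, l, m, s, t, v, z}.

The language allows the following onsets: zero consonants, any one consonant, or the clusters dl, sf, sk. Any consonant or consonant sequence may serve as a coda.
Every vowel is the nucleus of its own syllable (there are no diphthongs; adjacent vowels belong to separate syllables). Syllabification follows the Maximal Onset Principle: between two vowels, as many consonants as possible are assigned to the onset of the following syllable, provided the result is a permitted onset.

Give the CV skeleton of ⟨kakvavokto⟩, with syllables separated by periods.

The vowels are a, a, o, o — 4 nuclei, so 4 syllables.
σ1/σ2 boundary: cluster /kv/ — the longest permitted-onset suffix is /v/; onset = /v/, preceding coda = /k/.
σ2/σ3 boundary: just /v/ — single C goes to the following onset.
σ3/σ4 boundary: /kt/; trying suffixes from longest down, /t/ is the first permitted one, so coda /k/ | onset /t/.
So the parse is kak.va.vok.to.
Mapping each syllable to C/V: /kak/ → CVC, /va/ → CV, /vok/ → CVC, /to/ → CV.

CVC.CV.CVC.CV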